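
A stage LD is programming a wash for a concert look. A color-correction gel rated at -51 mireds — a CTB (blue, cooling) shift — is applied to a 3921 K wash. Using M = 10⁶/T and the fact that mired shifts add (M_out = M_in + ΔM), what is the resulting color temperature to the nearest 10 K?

M_in = 10⁶/3921 = 255.04 mireds.
M_out = 255.04 + (-51) = 204.04 mireds.
T_out = 10⁶/204.04 = 4901.1 K → 4900 K.

4900 K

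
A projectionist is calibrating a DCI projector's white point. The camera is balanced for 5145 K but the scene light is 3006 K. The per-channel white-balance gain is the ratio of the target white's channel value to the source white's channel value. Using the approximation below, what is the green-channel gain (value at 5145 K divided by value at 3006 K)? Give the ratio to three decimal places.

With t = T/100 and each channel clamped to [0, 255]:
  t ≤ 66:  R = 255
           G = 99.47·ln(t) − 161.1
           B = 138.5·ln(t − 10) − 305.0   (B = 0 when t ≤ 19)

At 3006 K (t = 30.06):
  G = 99.47·ln 30.06 − 161.1 = 99.47·3.4032 − 161.1 = 177.416.
At 5145 K (t = 51.45):
  G = 99.47·ln 51.45 − 161.1 = 99.47·3.9406 − 161.1 = 230.873.
Gain = 230.873 / 177.416 = 1.3013 → 1.301.

1.301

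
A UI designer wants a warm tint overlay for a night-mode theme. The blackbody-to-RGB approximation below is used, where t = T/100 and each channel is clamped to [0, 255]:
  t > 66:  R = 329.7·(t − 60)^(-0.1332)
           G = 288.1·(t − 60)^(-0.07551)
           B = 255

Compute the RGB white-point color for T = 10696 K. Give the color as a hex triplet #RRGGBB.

#C5D7FF

t = 10696/100 = 106.96; the t > 66 branch applies.
R = 329.7·(106.96 − 60)^(-0.1332) = 329.7·46.96^(-0.1332) = 329.7·0.59886 = 197.444.
G = 288.1·(106.96 − 60)^(-0.07551) = 288.1·46.96^(-0.07551) = 288.1·0.74777 = 215.432.
B = 255 by definition for t > 66.
Rounded: (197, 215, 255).
In hex: #C5D7FF.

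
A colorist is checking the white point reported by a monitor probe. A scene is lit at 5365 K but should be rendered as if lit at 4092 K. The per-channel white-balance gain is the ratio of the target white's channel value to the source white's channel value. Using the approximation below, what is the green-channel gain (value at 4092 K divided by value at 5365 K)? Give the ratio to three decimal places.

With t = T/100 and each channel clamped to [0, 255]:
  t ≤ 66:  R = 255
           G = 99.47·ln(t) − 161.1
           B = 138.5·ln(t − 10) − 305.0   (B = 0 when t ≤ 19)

0.885

At 5365 K (t = 53.65):
  G = 99.47·ln 53.65 − 161.1 = 99.47·3.9825 − 161.1 = 235.037.
At 4092 K (t = 40.92):
  G = 99.47·ln 40.92 − 161.1 = 99.47·3.7116 − 161.1 = 208.095.
Gain = 208.095 / 235.037 = 0.8854 → 0.885.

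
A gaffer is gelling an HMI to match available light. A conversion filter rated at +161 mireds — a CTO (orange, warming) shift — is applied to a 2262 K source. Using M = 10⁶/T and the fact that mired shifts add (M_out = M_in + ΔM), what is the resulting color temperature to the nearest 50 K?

M_in = 10⁶/2262 = 442.09 mireds.
M_out = 442.09 + (+161) = 603.09 mireds.
T_out = 10⁶/603.09 = 1658.1 K → 1650 K.

1650 K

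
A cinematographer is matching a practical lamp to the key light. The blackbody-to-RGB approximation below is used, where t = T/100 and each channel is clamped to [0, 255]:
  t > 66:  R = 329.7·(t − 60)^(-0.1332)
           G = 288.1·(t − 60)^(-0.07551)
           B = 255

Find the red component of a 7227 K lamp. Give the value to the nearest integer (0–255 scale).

236

t = 7227/100 = 72.27; the t > 66 branch applies.
R = 329.7·(72.27 − 60)^(-0.1332) = 329.7·12.27^(-0.1332) = 329.7·0.71609 = 236.094.
Rounded: 236.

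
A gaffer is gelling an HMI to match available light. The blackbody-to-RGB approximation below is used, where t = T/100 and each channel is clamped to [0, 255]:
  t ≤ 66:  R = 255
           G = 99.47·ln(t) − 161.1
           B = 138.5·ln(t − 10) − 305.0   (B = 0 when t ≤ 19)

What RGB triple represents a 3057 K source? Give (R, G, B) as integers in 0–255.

t = 3057/100 = 30.57; the t ≤ 66 branch applies.
R = 255 by definition for t ≤ 66.
G = 99.47·ln 30.57 − 161.1 = 99.47·3.4200 − 161.1 = 179.089.
B = 138.5·ln(30.57 − 10) − 305.0 = 138.5·ln 20.57 − 305.0 = 138.5·3.0238 − 305.0 = 113.801.
Rounded: (255, 179, 114).

(255, 179, 114)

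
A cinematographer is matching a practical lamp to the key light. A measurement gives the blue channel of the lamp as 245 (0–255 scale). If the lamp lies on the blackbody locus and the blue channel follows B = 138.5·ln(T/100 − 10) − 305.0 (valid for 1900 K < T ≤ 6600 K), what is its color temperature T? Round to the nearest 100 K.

ln(t − 10) = (245 + 305.0) / 138.5 = 3.9711.
t − 10 = e^3.9711 = 53.044, so t = 63.044.
T = 100·t = 6304 K → 6300 K to the nearest 100 K.

6300 K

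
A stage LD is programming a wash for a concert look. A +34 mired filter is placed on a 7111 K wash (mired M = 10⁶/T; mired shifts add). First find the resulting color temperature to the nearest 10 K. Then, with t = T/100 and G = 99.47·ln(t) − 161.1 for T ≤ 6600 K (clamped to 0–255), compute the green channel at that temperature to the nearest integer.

M_in = 10⁶/7111 = 140.63; M_out = 140.63 + (+34) = 174.63.
T_out = 10⁶/174.63 = 5726.5 K → 5730 K; t = 57.3.
G = 99.47·ln 57.3 − 161.1 = 99.47·4.0483 − 161.1 = 241.584.
Rounded: 242.

242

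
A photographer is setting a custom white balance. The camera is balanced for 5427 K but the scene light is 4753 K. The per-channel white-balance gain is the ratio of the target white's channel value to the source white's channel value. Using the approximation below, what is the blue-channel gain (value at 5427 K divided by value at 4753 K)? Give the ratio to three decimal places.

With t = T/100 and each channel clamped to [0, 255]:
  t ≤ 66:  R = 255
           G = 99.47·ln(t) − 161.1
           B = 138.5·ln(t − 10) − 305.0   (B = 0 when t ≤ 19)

1.116

At 4753 K (t = 47.53):
  B = 138.5·ln(47.53 − 10) − 305.0 = 138.5·ln 37.53 − 305.0 = 138.5·3.6251 − 305.0 = 197.082.
At 5427 K (t = 54.27):
  B = 138.5·ln(54.27 − 10) − 305.0 = 138.5·ln 44.27 − 305.0 = 138.5·3.7903 − 305.0 = 219.958.
Gain = 219.958 / 197.082 = 1.1161 → 1.116.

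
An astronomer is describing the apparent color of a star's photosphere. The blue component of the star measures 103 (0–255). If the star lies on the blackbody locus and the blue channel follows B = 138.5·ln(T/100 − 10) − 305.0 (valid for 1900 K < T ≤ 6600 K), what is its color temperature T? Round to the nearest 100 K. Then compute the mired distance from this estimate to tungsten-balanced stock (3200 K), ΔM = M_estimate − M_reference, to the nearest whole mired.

ln(t − 10) = (103 + 305.0) / 138.5 = 2.9458.
t − 10 = e^2.9458 = 19.027, so t = 29.027.
T = 100·t = 2903 K → 2900 K to the nearest 100 K.
M_estimate = 10⁶/2900 = 344.83; M_reference = 10⁶/3200 = 312.50.
ΔM = 344.83 − 312.50 = 32.33 → +32 mireds.

+32 mireds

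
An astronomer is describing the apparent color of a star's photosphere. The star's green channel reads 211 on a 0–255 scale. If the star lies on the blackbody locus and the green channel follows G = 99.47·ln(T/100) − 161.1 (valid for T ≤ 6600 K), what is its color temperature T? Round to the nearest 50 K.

4200 K

ln t = (211 + 161.1) / 99.47 = 3.7408.
t = e^3.7408 = 42.133.
T = 100·t = 4213 K → 4200 K to the nearest 50 K.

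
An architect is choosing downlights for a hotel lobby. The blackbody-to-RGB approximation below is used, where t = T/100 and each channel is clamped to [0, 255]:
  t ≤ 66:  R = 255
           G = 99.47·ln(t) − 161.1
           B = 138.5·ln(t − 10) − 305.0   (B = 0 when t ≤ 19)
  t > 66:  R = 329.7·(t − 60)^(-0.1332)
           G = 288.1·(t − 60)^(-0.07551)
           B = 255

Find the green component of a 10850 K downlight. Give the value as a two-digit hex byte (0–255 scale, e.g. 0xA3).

t = 10850/100 = 108.5; the t > 66 branch applies.
G = 288.1·(108.5 − 60)^(-0.07551) = 288.1·48.5^(-0.07551) = 288.1·0.74595 = 214.908.
Rounded: 215; in hex, 0xD7.

0xD7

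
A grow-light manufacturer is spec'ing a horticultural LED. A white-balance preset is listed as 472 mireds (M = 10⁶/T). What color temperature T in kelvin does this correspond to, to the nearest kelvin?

2119 K

T = 10⁶ / 472 = 2118.64 K → 2119 K.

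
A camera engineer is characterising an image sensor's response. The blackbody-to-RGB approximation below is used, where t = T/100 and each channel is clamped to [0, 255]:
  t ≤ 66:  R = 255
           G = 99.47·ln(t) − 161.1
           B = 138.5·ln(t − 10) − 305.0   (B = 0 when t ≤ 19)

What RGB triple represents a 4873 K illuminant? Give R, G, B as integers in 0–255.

R=255, G=225, B=201

t = 4873/100 = 48.73; the t ≤ 66 branch applies.
R = 255 by definition for t ≤ 66.
G = 99.47·ln 48.73 − 161.1 = 99.47·3.8863 − 161.1 = 225.470.
B = 138.5·ln(48.73 − 10) − 305.0 = 138.5·ln 38.73 − 305.0 = 138.5·3.6566 − 305.0 = 201.441.
Rounded: (255, 225, 201).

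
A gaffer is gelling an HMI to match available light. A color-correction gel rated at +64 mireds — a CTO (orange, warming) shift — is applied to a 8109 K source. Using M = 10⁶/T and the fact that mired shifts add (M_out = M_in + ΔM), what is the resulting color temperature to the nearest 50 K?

M_in = 10⁶/8109 = 123.32 mireds.
M_out = 123.32 + (+64) = 187.32 mireds.
T_out = 10⁶/187.32 = 5338.5 K → 5350 K.

5350 K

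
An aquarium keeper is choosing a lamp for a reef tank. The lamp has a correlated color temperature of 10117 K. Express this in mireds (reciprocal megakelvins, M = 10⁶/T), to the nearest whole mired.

99 mireds

M = 10⁶ / 10117 = 98.844 → 99 mireds.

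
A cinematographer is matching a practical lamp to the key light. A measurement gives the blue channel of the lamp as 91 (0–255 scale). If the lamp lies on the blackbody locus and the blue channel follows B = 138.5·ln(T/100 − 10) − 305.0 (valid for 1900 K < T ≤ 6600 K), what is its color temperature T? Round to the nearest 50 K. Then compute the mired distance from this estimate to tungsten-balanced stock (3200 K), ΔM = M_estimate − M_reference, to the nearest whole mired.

+51 mireds

ln(t − 10) = (91 + 305.0) / 138.5 = 2.8592.
t − 10 = e^2.8592 = 17.448, so t = 27.448.
T = 100·t = 2745 K → 2750 K to the nearest 50 K.
M_estimate = 10⁶/2750 = 363.64; M_reference = 10⁶/3200 = 312.50.
ΔM = 363.64 − 312.50 = 51.14 → +51 mireds.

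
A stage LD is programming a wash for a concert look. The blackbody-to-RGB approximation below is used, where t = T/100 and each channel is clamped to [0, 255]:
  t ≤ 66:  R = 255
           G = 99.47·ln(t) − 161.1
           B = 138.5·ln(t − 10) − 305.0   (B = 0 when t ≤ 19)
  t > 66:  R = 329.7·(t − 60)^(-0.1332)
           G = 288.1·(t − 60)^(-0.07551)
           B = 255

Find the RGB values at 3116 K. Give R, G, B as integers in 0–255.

t = 3116/100 = 31.16; the t ≤ 66 branch applies.
R = 255 by definition for t ≤ 66.
G = 99.47·ln 31.16 − 161.1 = 99.47·3.4391 − 161.1 = 180.991.
B = 138.5·ln(31.16 − 10) − 305.0 = 138.5·ln 21.16 − 305.0 = 138.5·3.0521 − 305.0 = 117.718.
Rounded: (255, 181, 118).

R=255, G=181, B=118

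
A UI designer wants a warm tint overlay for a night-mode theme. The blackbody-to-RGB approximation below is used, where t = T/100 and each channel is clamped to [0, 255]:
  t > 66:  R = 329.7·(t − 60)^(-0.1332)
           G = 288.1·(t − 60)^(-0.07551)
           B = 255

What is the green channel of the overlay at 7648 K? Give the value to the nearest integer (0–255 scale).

233

t = 7648/100 = 76.48; the t > 66 branch applies.
G = 288.1·(76.48 − 60)^(-0.07551) = 288.1·16.48^(-0.07551) = 288.1·0.80930 = 233.158.
Rounded: 233.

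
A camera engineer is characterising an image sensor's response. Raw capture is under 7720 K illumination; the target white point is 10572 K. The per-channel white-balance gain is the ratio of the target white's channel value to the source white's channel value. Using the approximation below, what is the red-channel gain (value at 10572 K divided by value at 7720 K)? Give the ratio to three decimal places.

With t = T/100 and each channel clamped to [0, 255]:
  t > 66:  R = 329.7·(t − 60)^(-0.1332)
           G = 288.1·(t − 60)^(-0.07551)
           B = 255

At 7720 K (t = 77.2):
  R = 329.7·(77.2 − 60)^(-0.1332) = 329.7·17.2^(-0.1332) = 329.7·0.68459 = 225.708.
At 10572 K (t = 105.72):
  R = 329.7·(105.72 − 60)^(-0.1332) = 329.7·45.72^(-0.1332) = 329.7·0.60100 = 198.149.
Gain = 198.149 / 225.708 = 0.8779 → 0.878.

0.878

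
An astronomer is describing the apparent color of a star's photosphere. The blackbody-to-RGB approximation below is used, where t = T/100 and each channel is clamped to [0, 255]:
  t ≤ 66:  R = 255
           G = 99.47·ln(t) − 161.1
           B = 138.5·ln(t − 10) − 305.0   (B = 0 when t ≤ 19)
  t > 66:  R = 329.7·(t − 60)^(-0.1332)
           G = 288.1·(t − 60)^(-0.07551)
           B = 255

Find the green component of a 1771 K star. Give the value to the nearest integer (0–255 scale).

t = 1771/100 = 17.71; the t ≤ 66 branch applies.
G = 99.47·ln 17.71 − 161.1 = 99.47·2.8741 − 161.1 = 124.790.
Rounded: 125.

125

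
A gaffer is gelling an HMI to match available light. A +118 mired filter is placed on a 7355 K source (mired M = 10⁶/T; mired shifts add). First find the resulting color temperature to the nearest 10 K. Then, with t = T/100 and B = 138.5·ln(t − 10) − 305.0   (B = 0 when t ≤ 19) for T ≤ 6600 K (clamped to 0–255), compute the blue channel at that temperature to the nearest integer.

M_in = 10⁶/7355 = 135.96; M_out = 135.96 + (+118) = 253.96.
T_out = 10⁶/253.96 = 3937.6 K → 3940 K; t = 39.4.
B = 138.5·ln(39.4 − 10) − 305.0 = 138.5·ln 29.4 − 305.0 = 138.5·3.3810 − 305.0 = 163.268.
Rounded: 163.

163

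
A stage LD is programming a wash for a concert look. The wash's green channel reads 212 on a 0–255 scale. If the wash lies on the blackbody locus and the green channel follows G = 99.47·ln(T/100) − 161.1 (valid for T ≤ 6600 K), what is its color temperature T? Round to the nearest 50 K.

ln t = (212 + 161.1) / 99.47 = 3.7509.
t = e^3.7509 = 42.559.
T = 100·t = 4256 K → 4250 K to the nearest 50 K.

4250 K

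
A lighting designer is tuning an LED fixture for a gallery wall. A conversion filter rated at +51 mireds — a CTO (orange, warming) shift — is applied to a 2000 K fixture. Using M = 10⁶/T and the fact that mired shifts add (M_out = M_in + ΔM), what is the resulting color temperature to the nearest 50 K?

M_in = 10⁶/2000 = 500.00 mireds.
M_out = 500.00 + (+51) = 551.00 mireds.
T_out = 10⁶/551.00 = 1814.9 K → 1800 K.

1800 K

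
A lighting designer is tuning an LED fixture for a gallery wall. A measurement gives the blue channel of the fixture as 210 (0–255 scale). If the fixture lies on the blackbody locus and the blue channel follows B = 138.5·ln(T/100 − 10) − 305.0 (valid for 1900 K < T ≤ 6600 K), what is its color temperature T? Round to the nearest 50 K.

5100 K

ln(t − 10) = (210 + 305.0) / 138.5 = 3.7184.
t − 10 = e^3.7184 = 41.199, so t = 51.199.
T = 100·t = 5120 K → 5100 K to the nearest 50 K.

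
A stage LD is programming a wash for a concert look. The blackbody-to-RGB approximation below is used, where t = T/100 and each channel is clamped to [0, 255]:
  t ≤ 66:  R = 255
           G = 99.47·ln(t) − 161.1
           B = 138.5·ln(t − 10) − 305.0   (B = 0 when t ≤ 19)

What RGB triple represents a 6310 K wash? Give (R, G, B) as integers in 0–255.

t = 6310/100 = 63.1; the t ≤ 66 branch applies.
R = 255 by definition for t ≤ 66.
G = 99.47·ln 63.1 − 161.1 = 99.47·4.1447 − 161.1 = 251.175.
B = 138.5·ln(63.1 − 10) − 305.0 = 138.5·ln 53.1 − 305.0 = 138.5·3.9722 − 305.0 = 245.147.
Rounded: (255, 251, 245).

(255, 251, 245)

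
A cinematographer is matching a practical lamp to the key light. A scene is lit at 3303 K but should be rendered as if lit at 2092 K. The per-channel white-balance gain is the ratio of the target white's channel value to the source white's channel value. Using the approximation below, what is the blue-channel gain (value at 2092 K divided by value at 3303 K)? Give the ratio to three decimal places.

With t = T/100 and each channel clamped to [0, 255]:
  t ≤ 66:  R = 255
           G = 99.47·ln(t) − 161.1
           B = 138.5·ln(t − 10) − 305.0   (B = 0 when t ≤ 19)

0.202

At 3303 K (t = 33.03):
  B = 138.5·ln(33.03 − 10) − 305.0 = 138.5·ln 23.03 − 305.0 = 138.5·3.1368 − 305.0 = 129.446.
At 2092 K (t = 20.92):
  B = 138.5·ln(20.92 − 10) − 305.0 = 138.5·ln 10.92 − 305.0 = 138.5·2.3906 − 305.0 = 26.098.
Gain = 26.098 / 129.446 = 0.2016 → 0.202.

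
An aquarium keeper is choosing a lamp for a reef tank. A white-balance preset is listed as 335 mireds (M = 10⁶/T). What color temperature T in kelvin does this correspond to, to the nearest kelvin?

2985 K

T = 10⁶ / 335 = 2985.07 K → 2985 K.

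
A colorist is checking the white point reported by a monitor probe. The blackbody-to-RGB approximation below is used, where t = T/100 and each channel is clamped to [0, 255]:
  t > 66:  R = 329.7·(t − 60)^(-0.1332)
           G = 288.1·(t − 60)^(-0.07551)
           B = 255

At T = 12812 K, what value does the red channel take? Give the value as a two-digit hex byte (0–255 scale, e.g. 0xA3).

0xBC

t = 12812/100 = 128.12; the t > 66 branch applies.
R = 329.7·(128.12 − 60)^(-0.1332) = 329.7·68.12^(-0.1332) = 329.7·0.56991 = 187.900.
Rounded: 188; in hex, 0xBC.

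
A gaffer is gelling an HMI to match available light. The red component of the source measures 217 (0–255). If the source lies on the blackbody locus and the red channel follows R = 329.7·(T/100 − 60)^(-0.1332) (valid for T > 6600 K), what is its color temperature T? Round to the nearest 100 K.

8300 K

(t − 60)^(-0.1332) = 217/329.7 = 0.65817.
t − 60 = 0.65817^(1/-0.1332) = 0.65817^(-7.508) = 23.110, so t = 83.110.
T = 100·t = 8311 K → 8300 K to the nearest 100 K.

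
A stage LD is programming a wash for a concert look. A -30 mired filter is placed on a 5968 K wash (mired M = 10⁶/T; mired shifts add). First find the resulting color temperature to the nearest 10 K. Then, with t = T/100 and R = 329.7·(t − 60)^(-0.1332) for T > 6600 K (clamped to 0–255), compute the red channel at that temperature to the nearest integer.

235

M_in = 10⁶/5968 = 167.56; M_out = 167.56 + (-30) = 137.56.
T_out = 10⁶/137.56 = 7269.5 K → 7270 K; t = 72.7.
R = 329.7·(72.7 − 60)^(-0.1332) = 329.7·12.7^(-0.1332) = 329.7·0.71281 = 235.013.
Rounded: 235.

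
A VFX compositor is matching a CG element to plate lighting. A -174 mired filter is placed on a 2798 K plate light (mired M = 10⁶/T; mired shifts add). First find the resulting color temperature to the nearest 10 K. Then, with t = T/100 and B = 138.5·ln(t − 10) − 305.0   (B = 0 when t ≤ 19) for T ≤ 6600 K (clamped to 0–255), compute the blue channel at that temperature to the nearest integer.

M_in = 10⁶/2798 = 357.40; M_out = 357.40 + (-174) = 183.40.
T_out = 10⁶/183.40 = 5452.6 K → 5450 K; t = 54.5.
B = 138.5·ln(54.5 − 10) − 305.0 = 138.5·ln 44.5 − 305.0 = 138.5·3.7955 − 305.0 = 220.675.
Rounded: 221.

221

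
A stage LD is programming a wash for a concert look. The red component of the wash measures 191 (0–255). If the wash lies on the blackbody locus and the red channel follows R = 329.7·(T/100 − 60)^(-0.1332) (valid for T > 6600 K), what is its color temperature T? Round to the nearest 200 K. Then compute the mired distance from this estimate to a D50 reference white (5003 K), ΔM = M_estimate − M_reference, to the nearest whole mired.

(t − 60)^(-0.1332) = 191/329.7 = 0.57931.
t − 60 = 0.57931^(1/-0.1332) = 0.57931^(-7.508) = 60.245, so t = 120.245.
T = 100·t = 12025 K → 12000 K to the nearest 200 K.
M_estimate = 10⁶/12000 = 83.33; M_reference = 10⁶/5003 = 199.88.
ΔM = 83.33 − 199.88 = -116.55 → -117 mireds.

-117 mireds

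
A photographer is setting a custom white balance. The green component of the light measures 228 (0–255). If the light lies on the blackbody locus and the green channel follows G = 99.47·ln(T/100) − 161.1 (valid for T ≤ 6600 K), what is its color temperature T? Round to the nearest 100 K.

ln t = (228 + 161.1) / 99.47 = 3.9117.
t = e^3.9117 = 49.985.
T = 100·t = 4999 K → 5000 K to the nearest 100 K.

5000 K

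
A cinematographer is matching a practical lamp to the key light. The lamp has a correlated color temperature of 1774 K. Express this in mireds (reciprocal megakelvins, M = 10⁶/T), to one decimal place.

M = 10⁶ / 1774 = 563.698 → 563.7 mireds.

563.7 mireds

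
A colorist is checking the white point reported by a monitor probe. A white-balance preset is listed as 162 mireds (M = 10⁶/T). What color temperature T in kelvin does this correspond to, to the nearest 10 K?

T = 10⁶ / 162 = 6172.84 K → 6170 K.

6170 K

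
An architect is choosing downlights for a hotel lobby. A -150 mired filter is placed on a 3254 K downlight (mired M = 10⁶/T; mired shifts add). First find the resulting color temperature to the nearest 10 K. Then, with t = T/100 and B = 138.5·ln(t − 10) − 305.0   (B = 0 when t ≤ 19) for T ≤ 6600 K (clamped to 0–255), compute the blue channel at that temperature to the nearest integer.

246

M_in = 10⁶/3254 = 307.31; M_out = 307.31 + (-150) = 157.31.
T_out = 10⁶/157.31 = 6356.7 K → 6360 K; t = 63.6.
B = 138.5·ln(63.6 − 10) − 305.0 = 138.5·ln 53.6 − 305.0 = 138.5·3.9815 − 305.0 = 246.445.
Rounded: 246.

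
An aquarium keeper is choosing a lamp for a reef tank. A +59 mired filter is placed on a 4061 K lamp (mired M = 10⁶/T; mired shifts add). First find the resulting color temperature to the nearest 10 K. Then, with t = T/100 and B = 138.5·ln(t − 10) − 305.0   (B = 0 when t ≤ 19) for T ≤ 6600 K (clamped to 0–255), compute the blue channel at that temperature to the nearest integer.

M_in = 10⁶/4061 = 246.24; M_out = 246.24 + (+59) = 305.24.
T_out = 10⁶/305.24 = 3276.1 K → 3280 K; t = 32.8.
B = 138.5·ln(32.8 − 10) − 305.0 = 138.5·ln 22.8 − 305.0 = 138.5·3.1268 − 305.0 = 128.056.
Rounded: 128.

128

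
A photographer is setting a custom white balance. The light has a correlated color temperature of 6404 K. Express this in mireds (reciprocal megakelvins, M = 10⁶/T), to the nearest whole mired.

156 mireds

M = 10⁶ / 6404 = 156.152 → 156 mireds.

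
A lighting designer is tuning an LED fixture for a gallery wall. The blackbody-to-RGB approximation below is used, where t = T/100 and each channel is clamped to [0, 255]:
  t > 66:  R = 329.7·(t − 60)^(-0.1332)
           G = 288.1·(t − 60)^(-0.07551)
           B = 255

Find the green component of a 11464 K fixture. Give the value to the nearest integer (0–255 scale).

213

t = 11464/100 = 114.64; the t > 66 branch applies.
G = 288.1·(114.64 − 60)^(-0.07551) = 288.1·54.64^(-0.07551) = 288.1·0.73927 = 212.982.
Rounded: 213.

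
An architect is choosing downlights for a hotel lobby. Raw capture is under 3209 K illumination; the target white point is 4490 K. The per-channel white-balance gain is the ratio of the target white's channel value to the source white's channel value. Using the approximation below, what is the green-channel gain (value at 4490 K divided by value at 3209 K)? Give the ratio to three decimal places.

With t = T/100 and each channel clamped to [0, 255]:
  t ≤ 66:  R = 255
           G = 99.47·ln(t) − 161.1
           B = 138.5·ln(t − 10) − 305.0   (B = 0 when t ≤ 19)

At 3209 K (t = 32.09):
  G = 99.47·ln 32.09 − 161.1 = 99.47·3.4685 − 161.1 = 183.916.
At 4490 K (t = 44.9):
  G = 99.47·ln 44.9 − 161.1 = 99.47·3.8044 − 161.1 = 217.327.
Gain = 217.327 / 183.916 = 1.1817 → 1.182.

1.182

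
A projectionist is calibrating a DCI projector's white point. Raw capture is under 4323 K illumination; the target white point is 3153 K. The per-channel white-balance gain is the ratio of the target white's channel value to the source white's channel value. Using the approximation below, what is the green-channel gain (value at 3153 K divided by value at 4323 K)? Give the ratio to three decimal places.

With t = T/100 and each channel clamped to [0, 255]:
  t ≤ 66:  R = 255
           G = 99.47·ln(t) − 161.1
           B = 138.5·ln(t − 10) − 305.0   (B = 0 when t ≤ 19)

0.853

At 4323 K (t = 43.23):
  G = 99.47·ln 43.23 − 161.1 = 99.47·3.7665 − 161.1 = 213.557.
At 3153 K (t = 31.53):
  G = 99.47·ln 31.53 − 161.1 = 99.47·3.4509 − 161.1 = 182.165.
Gain = 182.165 / 213.557 = 0.8530 → 0.853.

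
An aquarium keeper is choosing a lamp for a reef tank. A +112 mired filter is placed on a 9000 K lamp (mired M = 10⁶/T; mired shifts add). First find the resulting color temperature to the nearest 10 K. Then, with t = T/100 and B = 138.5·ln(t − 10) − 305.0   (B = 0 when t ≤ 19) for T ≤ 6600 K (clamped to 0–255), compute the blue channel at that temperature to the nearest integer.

187

M_in = 10⁶/9000 = 111.11; M_out = 111.11 + (+112) = 223.11.
T_out = 10⁶/223.11 = 4482.1 K → 4480 K; t = 44.8.
B = 138.5·ln(44.8 − 10) − 305.0 = 138.5·ln 34.8 − 305.0 = 138.5·3.5496 − 305.0 = 186.622.
Rounded: 187.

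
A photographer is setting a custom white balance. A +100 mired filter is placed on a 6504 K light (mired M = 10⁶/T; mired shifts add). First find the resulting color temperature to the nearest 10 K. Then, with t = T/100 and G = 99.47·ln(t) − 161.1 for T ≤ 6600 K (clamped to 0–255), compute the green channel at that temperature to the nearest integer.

M_in = 10⁶/6504 = 153.75; M_out = 153.75 + (+100) = 253.75.
T_out = 10⁶/253.75 = 3940.9 K → 3940 K; t = 39.4.
G = 99.47·ln 39.4 − 161.1 = 99.47·3.6738 − 161.1 = 204.329.
Rounded: 204.

204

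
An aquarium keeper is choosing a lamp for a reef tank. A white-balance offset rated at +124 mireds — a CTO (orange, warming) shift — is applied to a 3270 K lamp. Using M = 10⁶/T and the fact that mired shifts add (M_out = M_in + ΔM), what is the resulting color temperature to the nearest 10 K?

M_in = 10⁶/3270 = 305.81 mireds.
M_out = 305.81 + (+124) = 429.81 mireds.
T_out = 10⁶/429.81 = 2326.6 K → 2330 K.

2330 K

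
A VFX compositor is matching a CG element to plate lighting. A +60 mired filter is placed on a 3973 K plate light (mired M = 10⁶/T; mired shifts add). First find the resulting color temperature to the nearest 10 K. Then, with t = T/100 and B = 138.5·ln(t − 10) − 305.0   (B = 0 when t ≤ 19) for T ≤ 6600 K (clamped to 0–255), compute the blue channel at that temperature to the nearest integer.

M_in = 10⁶/3973 = 251.70; M_out = 251.70 + (+60) = 311.70.
T_out = 10⁶/311.70 = 3208.2 K → 3210 K; t = 32.1.
B = 138.5·ln(32.1 − 10) − 305.0 = 138.5·ln 22.1 − 305.0 = 138.5·3.0956 − 305.0 = 123.737.
Rounded: 124.

124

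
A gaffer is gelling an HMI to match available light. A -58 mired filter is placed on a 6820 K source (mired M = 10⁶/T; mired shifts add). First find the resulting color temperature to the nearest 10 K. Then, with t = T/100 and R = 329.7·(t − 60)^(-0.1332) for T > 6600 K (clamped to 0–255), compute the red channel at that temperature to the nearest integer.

M_in = 10⁶/6820 = 146.63; M_out = 146.63 + (-58) = 88.63.
T_out = 10⁶/88.63 = 11283.2 K → 11280 K; t = 112.8.
R = 329.7·(112.8 − 60)^(-0.1332) = 329.7·52.8^(-0.1332) = 329.7·0.58958 = 194.386.
Rounded: 194.

194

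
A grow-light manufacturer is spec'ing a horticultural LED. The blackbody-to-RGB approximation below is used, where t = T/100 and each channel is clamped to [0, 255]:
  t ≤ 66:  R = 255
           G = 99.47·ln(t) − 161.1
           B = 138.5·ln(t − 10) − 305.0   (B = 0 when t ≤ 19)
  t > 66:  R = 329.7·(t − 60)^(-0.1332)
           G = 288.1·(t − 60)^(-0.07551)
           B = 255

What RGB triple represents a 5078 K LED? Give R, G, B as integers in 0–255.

t = 5078/100 = 50.78; the t ≤ 66 branch applies.
R = 255 by definition for t ≤ 66.
G = 99.47·ln 50.78 − 161.1 = 99.47·3.9275 − 161.1 = 229.569.
B = 138.5·ln(50.78 − 10) − 305.0 = 138.5·ln 40.78 − 305.0 = 138.5·3.7082 − 305.0 = 208.585.
Rounded: (255, 230, 209).

R=255, G=230, B=209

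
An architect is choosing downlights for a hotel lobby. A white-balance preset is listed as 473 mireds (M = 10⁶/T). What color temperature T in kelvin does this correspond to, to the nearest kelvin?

T = 10⁶ / 473 = 2114.16 K → 2114 K.

2114 K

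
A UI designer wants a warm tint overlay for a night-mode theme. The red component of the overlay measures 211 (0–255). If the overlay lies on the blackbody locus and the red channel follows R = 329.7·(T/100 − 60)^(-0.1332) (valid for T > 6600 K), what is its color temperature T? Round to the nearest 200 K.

8800 K

(t − 60)^(-0.1332) = 211/329.7 = 0.63998.
t − 60 = 0.63998^(1/-0.1332) = 0.63998^(-7.508) = 28.525, so t = 88.525.
T = 100·t = 8853 K → 8800 K to the nearest 200 K.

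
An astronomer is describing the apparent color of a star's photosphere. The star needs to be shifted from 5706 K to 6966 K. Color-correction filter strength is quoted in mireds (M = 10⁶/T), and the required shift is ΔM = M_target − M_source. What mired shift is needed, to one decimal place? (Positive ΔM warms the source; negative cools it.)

-31.7 mireds

M_source = 10⁶/5706 = 175.254; M_target = 10⁶/6966 = 143.554.
ΔM = 143.554 − 175.254 = -31.700 → -31.7 mireds, a cooling shift.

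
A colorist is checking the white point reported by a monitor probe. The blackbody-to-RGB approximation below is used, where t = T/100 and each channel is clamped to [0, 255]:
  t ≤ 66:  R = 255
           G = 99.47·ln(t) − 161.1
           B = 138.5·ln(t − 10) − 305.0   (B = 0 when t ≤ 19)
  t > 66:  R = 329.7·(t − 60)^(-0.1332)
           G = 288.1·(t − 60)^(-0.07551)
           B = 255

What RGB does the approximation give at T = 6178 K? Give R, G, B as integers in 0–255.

R=255, G=249, B=242

t = 6178/100 = 61.78; the t ≤ 66 branch applies.
R = 255 by definition for t ≤ 66.
G = 99.47·ln 61.78 − 161.1 = 99.47·4.1236 − 161.1 = 249.072.
B = 138.5·ln(61.78 − 10) − 305.0 = 138.5·ln 51.78 − 305.0 = 138.5·3.9470 − 305.0 = 241.660.
Rounded: (255, 249, 242).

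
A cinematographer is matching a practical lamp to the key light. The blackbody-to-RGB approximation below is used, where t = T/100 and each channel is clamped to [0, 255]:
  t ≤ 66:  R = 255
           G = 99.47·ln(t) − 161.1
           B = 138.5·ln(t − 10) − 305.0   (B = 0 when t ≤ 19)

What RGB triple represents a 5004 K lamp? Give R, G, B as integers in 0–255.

t = 5004/100 = 50.04; the t ≤ 66 branch applies.
R = 255 by definition for t ≤ 66.
G = 99.47·ln 50.04 − 161.1 = 99.47·3.9128 − 161.1 = 228.108.
B = 138.5·ln(50.04 − 10) − 305.0 = 138.5·ln 40.04 − 305.0 = 138.5·3.6899 − 305.0 = 206.048.
Rounded: (255, 228, 206).

R=255, G=228, B=206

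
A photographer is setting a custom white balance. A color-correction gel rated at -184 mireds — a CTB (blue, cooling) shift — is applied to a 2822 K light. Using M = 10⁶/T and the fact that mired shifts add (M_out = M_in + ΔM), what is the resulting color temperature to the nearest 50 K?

M_in = 10⁶/2822 = 354.36 mireds.
M_out = 354.36 + (-184) = 170.36 mireds.
T_out = 10⁶/170.36 = 5870.0 K → 5850 K.

5850 K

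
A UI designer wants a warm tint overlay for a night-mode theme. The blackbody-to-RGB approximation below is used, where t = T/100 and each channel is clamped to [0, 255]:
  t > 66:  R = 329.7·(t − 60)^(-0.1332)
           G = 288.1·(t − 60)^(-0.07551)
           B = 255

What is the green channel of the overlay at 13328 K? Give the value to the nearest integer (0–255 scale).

208

t = 13328/100 = 133.28; the t > 66 branch applies.
G = 288.1·(133.28 − 60)^(-0.07551) = 288.1·73.28^(-0.07551) = 288.1·0.72306 = 208.314.
Rounded: 208.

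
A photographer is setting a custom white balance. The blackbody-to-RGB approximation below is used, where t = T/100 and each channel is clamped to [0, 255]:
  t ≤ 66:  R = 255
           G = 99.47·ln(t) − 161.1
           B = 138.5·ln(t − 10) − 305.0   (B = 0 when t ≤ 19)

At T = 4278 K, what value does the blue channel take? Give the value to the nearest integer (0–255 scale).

t = 4278/100 = 42.78; the t ≤ 66 branch applies.
B = 138.5·ln(42.78 − 10) − 305.0 = 138.5·ln 32.78 − 305.0 = 138.5·3.4898 − 305.0 = 178.340.
Rounded: 178.

178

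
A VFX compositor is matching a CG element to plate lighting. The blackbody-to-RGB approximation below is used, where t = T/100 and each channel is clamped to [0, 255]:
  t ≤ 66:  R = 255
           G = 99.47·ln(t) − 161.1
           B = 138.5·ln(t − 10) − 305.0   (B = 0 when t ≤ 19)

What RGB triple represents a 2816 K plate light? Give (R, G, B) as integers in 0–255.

t = 2816/100 = 28.16; the t ≤ 66 branch applies.
R = 255 by definition for t ≤ 66.
G = 99.47·ln 28.16 − 161.1 = 99.47·3.3379 − 161.1 = 170.921.
B = 138.5·ln(28.16 − 10) − 305.0 = 138.5·ln 18.16 − 305.0 = 138.5·2.8992 − 305.0 = 96.542.
Rounded: (255, 171, 97).

(255, 171, 97)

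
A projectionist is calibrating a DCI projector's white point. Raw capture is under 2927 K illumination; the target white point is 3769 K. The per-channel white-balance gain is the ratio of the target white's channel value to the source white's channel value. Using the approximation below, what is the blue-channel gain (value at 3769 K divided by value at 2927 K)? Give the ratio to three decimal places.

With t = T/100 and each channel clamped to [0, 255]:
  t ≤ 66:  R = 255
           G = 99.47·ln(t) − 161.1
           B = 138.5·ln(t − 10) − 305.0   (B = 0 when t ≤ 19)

1.479

At 2927 K (t = 29.27):
  B = 138.5·ln(29.27 − 10) − 305.0 = 138.5·ln 19.27 − 305.0 = 138.5·2.9585 − 305.0 = 104.759.
At 3769 K (t = 37.69):
  B = 138.5·ln(37.69 − 10) − 305.0 = 138.5·ln 27.69 − 305.0 = 138.5·3.3211 − 305.0 = 154.968.
Gain = 154.968 / 104.759 = 1.4793 → 1.479.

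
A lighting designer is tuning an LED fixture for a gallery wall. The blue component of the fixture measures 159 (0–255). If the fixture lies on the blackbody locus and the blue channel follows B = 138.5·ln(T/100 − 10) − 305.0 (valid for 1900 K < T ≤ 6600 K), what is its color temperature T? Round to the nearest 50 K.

ln(t − 10) = (159 + 305.0) / 138.5 = 3.3502.
t − 10 = e^3.3502 = 28.508, so t = 38.508.
T = 100·t = 3851 K → 3850 K to the nearest 50 K.

3850 K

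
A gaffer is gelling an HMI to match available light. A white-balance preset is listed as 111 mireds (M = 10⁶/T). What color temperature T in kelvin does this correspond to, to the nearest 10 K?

T = 10⁶ / 111 = 9009.01 K → 9010 K.

9010 K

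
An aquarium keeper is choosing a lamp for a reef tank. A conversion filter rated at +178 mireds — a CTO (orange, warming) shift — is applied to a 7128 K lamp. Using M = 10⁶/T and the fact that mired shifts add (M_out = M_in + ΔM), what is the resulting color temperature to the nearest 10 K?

M_in = 10⁶/7128 = 140.29 mireds.
M_out = 140.29 + (+178) = 318.29 mireds.
T_out = 10⁶/318.29 = 3141.8 K → 3140 K.

3140 K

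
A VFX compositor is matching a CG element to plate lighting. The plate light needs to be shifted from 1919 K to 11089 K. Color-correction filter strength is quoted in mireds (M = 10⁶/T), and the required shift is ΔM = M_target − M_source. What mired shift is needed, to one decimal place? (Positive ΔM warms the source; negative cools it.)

-430.9 mireds

M_source = 10⁶/1919 = 521.105; M_target = 10⁶/11089 = 90.179.
ΔM = 90.179 − 521.105 = -430.925 → -430.9 mireds, a cooling shift.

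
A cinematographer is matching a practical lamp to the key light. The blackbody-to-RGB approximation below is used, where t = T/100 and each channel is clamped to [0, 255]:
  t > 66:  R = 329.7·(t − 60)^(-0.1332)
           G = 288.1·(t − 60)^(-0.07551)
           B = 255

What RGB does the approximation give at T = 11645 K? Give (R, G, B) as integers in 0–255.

(193, 212, 255)

t = 11645/100 = 116.45; the t > 66 branch applies.
R = 329.7·(116.45 − 60)^(-0.1332) = 329.7·56.45^(-0.1332) = 329.7·0.58436 = 192.663.
G = 288.1·(116.45 − 60)^(-0.07551) = 288.1·56.45^(-0.07551) = 288.1·0.73745 = 212.459.
B = 255 by definition for t > 66.
Rounded: (193, 212, 255).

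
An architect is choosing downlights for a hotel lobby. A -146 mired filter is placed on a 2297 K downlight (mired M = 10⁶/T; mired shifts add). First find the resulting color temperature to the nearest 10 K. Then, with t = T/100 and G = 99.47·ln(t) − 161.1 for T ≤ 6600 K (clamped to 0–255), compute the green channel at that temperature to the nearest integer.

191

M_in = 10⁶/2297 = 435.35; M_out = 435.35 + (-146) = 289.35.
T_out = 10⁶/289.35 = 3456.0 K → 3460 K; t = 34.6.
G = 99.47·ln 34.6 − 161.1 = 99.47·3.5439 − 161.1 = 191.407.
Rounded: 191.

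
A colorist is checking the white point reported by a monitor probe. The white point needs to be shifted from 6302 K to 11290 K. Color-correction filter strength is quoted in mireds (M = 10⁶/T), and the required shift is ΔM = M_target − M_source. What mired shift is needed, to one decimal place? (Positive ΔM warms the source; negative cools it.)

M_source = 10⁶/6302 = 158.680; M_target = 10⁶/11290 = 88.574.
ΔM = 88.574 − 158.680 = -70.106 → -70.1 mireds, a cooling shift.

-70.1 mireds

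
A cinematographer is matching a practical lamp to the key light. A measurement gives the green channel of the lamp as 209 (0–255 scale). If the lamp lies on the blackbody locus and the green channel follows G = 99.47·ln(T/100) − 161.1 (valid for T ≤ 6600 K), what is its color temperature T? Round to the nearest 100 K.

ln t = (209 + 161.1) / 99.47 = 3.7207.
t = e^3.7207 = 41.294.
T = 100·t = 4129 K → 4100 K to the nearest 100 K.

4100 K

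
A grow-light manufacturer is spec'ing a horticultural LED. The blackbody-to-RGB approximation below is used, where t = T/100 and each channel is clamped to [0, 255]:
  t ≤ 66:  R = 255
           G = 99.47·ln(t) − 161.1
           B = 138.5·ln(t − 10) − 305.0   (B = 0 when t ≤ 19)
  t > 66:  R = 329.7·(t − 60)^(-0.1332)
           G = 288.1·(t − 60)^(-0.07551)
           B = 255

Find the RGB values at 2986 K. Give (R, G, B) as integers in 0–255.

t = 2986/100 = 29.86; the t ≤ 66 branch applies.
R = 255 by definition for t ≤ 66.
G = 99.47·ln 29.86 − 161.1 = 99.47·3.3965 − 161.1 = 176.752.
B = 138.5·ln(29.86 − 10) − 305.0 = 138.5·ln 19.86 − 305.0 = 138.5·2.9887 − 305.0 = 108.936.
Rounded: (255, 177, 109).

(255, 177, 109)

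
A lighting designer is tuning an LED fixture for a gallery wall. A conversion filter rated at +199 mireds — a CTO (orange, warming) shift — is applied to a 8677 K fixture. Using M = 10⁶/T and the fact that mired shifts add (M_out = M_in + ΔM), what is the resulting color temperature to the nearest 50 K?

3200 K

M_in = 10⁶/8677 = 115.25 mireds.
M_out = 115.25 + (+199) = 314.25 mireds.
T_out = 10⁶/314.25 = 3182.2 K → 3200 K.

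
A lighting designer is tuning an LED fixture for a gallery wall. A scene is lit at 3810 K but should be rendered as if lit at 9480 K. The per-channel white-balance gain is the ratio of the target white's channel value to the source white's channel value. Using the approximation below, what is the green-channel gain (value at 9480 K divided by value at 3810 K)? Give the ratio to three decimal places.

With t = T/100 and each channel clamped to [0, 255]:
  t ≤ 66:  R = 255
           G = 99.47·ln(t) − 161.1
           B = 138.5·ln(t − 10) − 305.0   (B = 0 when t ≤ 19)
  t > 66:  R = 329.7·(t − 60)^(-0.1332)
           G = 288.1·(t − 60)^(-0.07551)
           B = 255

1.096

At 3810 K (t = 38.1):
  G = 99.47·ln 38.1 − 161.1 = 99.47·3.6402 − 161.1 = 200.992.
At 9480 K (t = 94.8):
  G = 288.1·(94.8 − 60)^(-0.07551) = 288.1·34.8^(-0.07551) = 288.1·0.76488 = 220.363.
Gain = 220.363 / 200.992 = 1.0964 → 1.096.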